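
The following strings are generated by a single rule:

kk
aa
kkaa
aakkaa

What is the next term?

kkaaaakkaa

This is a Fibonacci-style word recurrence s(k) = s(k−2)·s(k−1): e.g. kk·aa = kkaa.
The next term joins kkaa and aakkaa.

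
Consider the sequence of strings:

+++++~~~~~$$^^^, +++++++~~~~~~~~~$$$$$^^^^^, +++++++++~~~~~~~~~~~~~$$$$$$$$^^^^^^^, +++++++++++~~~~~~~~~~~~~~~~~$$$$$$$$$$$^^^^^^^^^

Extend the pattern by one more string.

The n-th term is 2n+3 +'s then 4n+1 ~'s then 3n-1 $'s then 2n+1 ^'s (n = 1, 2, …).
At n = 5 the blocks have lengths 13, 21, 14, 11.

+++++++++++++~~~~~~~~~~~~~~~~~~~~~$$$$$$$$$$$$$$^^^^^^^^^^^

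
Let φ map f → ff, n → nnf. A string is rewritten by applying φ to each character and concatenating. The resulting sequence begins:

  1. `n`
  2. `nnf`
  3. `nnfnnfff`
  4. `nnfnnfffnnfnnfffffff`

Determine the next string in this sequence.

nnfnnfffnnfnnfffffffnnfnnfffnnfnnfffffffffffffff

Applying the rule to each of the 20 symbols of nnfnnfffnnfnnfffffff gives the pieces nnf nnf ff nnf nnf ff ff ff nnf nnf ff nnf nnf ff ff ff ff ff ff ff, which concatenate to the answer.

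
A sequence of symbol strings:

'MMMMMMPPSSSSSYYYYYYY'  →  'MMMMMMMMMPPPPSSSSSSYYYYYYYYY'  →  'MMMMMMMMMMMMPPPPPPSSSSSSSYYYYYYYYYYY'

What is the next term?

Reading off run lengths: M runs 6, 9, 12; P runs 2, 4, 6; S runs 5, 6, 7; Y runs 7, 9, 11 — each is linear in n, where the shown terms are n = 2, 3, 4.
Setting n = 5 gives 15, 8, 8, 13 characters in each block.

MMMMMMMMMMMMMMMPPPPPPPPSSSSSSSSYYYYYYYYYYYYY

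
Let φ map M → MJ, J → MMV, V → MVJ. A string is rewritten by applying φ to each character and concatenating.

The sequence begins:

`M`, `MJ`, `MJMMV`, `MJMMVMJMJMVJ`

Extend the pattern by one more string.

MJMMVMJMJMVJMJMMVMJMMVMJMVJMMV

Expanding MJMMVMJMJMVJ: M→MJ, J→MMV, M→MJ, M→MJ, V→MVJ, M→MJ, J→MMV, M→MJ, J→MMV, M→MJ, V→MVJ, J→MMV. Concatenated: MJ MMV MJ MJ MVJ MJ MMV MJ MMV MJ MVJ MMV.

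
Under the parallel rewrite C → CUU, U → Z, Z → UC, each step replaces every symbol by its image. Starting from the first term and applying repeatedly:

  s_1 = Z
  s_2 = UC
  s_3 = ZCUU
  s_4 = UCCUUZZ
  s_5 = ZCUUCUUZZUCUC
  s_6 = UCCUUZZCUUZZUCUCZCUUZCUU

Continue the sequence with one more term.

φ(UCCUUZZCUUZZUCUCZCUUZCUU) expands symbol-by-symbol to Z CUU CUU Z Z UC UC CUU Z Z UC UC Z CUU Z CUU UC CUU Z Z UC CUU Z Z; joining the 24 pieces gives the next term.

ZCUUCUUZZUCUCCUUZZUCUCZCUUZCUUUCCUUZZUCCUUZZ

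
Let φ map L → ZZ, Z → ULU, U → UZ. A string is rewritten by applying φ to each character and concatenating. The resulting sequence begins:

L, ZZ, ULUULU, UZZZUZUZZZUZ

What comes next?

UZULUULUULUUZULUUZULUULUULUUZULU

Expanding UZZZUZUZZZUZ: U→UZ, Z→ULU, Z→ULU, Z→ULU, U→UZ, Z→ULU, U→UZ, Z→ULU, Z→ULU, Z→ULU, U→UZ, Z→ULU. Concatenated: UZ ULU ULU ULU UZ ULU UZ ULU ULU ULU UZ ULU.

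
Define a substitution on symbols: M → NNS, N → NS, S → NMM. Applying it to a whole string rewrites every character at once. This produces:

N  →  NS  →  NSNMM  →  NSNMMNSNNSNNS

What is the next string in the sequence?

φ(NSNMMNSNNSNNS) expands symbol-by-symbol to NS NMM NS NNS NNS NS NMM NS NS NMM NS NS NMM; joining the 13 pieces gives the next term.

NSNMMNSNNSNNSNSNMMNSNSNMMNSNSNMM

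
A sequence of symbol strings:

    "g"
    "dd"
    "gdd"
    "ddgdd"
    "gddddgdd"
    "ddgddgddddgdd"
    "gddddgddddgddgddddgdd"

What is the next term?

ddgddgddddgddgddddgddddgddgddddgdd

This is a Fibonacci-style word recurrence s(k) = s(k−2)·s(k−1): e.g. g·dd = gdd.
The next term joins ddgddgddddgdd and gddddgddddgddgddddgdd.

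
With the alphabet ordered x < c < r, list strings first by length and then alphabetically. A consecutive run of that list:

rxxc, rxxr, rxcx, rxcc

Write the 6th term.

Continuing the enumeration 2 steps past rxcc: rxcc → rxcr → (answer).

rxrx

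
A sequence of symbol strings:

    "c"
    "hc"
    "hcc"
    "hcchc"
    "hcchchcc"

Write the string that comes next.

hcchchcchcchc

Each term (from the third on) is the previous term followed by the one before it: term 3 = hc·c = hcc.
Continuing: hcchchcc · hcchc gives term 6.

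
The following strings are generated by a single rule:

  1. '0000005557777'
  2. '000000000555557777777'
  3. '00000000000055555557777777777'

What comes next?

0000000000000005555555557777777777777

Term n consists of 3n 0's, followed by 2n-1 5's, followed by 3n-2 7's, where the shown terms are n = 2, 3, 4.
Setting n = 5 gives 15, 9, 13 characters in each block.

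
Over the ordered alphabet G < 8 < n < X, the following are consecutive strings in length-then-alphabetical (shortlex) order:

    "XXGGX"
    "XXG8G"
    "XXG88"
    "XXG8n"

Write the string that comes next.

Find the rightmost character of XXG8n below X, bump it to the next letter, and reset everything to its right to G.

XXG8X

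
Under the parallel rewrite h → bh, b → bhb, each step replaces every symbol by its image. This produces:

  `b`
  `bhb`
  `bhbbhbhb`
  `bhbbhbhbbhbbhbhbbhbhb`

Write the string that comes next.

bhbbhbhbbhbbhbhbbhbhbbhbbhbhbbhbbhbhbbhbhbbhbbhbhbbhbhb

Replace each of the 21 characters of bhbbhbhbbhbbhbhbbhbhb in place — bhb bh bhb bhb bh bhb bh bhb bhb bh bhb bhb bh bhb bh bhb bhb bh bhb bh bhb — and concatenate.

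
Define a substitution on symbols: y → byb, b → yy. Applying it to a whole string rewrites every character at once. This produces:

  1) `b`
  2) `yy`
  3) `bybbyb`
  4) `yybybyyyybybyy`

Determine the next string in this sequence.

bybbybyybybyybybbybbybbybyybybyybybbyb

Replace each of the 14 characters of yybybyyyybybyy in place — byb byb yy byb yy byb byb byb byb yy byb yy byb byb — and concatenate.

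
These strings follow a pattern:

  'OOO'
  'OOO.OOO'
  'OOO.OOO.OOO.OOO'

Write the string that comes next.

Each string is two copies of the previous one joined by '.'.
Doubling OOO.OOO.OOO.OOO with '.' between the halves:

OOO.OOO.OOO.OOO.OOO.OOO.OOO.OOO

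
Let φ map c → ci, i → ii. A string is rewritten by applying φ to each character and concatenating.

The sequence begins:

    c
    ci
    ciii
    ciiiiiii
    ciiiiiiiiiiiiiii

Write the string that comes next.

Rewriting the 16 symbols of ciiiiiiiiiiiiiii one by one yields ci ii ii ii ii ii ii ii ii ii ii ii ii ii ii ii; concatenated:

ciiiiiiiiiiiiiiiiiiiiiiiiiiiiiii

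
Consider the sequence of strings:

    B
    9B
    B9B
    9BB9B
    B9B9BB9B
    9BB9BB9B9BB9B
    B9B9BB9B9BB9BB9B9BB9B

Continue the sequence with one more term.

9BB9BB9B9BB9BB9B9BB9B9BB9BB9B9BB9B

Each term (from the third on) is the two preceding terms concatenated in order: term 3 = B·9B = B9B.
The next term joins 9BB9BB9B9BB9B and B9B9BB9B9BB9BB9B9BB9B.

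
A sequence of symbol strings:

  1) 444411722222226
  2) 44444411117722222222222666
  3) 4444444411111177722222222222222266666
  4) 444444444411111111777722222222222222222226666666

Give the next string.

Each string has the form 4^{2n+2} 1^{2n} 7^{n} 2^{4n+3} 6^{2n-1} (n = 1, 2, …).
Setting n = 5 gives 12, 10, 5, 23, 9 characters in each block.

44444444444411111111117777722222222222222222222222666666666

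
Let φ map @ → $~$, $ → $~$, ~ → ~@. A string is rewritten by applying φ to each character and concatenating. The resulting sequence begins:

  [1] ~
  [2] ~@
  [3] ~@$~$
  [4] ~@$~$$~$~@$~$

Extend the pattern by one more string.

~@$~$$~$~@$~$$~$~@$~$~@$~$$~$~@$~$

Applying the rule to each of the 13 symbols of ~@$~$$~$~@$~$ gives the pieces ~@ $~$ $~$ ~@ $~$ $~$ ~@ $~$ ~@ $~$ $~$ ~@ $~$, which concatenate to the answer.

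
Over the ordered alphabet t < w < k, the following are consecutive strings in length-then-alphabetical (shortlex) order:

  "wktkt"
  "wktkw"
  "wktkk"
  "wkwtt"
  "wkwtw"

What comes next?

wkwtk

Find the rightmost character of wkwtw below k, bump it to the next letter, and reset everything to its right to t.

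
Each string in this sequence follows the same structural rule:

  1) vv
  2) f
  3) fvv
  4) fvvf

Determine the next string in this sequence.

fvvffvv

This is a Fibonacci-style word recurrence s(k) = s(k−1)·s(k−2): e.g. f·vv = fvv.
So term 5 is fvvf·fvv.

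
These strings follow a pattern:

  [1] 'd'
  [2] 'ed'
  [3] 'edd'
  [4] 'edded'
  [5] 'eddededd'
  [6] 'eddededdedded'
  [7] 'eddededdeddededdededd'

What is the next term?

From term 3 onward, concatenate the last term with the second-to-last: ed·d = edd, edd·ed = edded, …
So term 8 is eddededdeddededdededd·eddededdedded.

eddededdeddededdededdeddededdedded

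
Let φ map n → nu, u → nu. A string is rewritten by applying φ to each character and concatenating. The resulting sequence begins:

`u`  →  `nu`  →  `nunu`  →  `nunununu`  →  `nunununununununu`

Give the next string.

nunununununununununununununununu

Replace each of the 16 characters of nunununununununu in place — nu nu nu nu nu nu nu nu nu nu nu nu nu nu nu nu — and concatenate.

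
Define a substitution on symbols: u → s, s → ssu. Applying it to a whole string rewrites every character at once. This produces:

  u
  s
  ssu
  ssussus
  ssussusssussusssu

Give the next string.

φ(ssussusssussusssu) expands symbol-by-symbol to ssu ssu s ssu ssu s ssu ssu ssu s ssu ssu s ssu ssu ssu s; joining the 17 pieces gives the next term.

ssussusssussusssussussusssussusssussussus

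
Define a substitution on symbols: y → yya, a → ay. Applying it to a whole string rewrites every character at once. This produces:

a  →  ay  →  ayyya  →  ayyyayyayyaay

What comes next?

Rewriting the 13 symbols of ayyyayyayyaay one by one yields ay yya yya yya ay yya yya ay yya yya ay ay yya; concatenated:

ayyyayyayyaayyyayyaayyyayyaayayyya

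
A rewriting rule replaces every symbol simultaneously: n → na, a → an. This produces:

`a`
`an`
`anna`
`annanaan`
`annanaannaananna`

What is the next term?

Applying the rule to each of the 16 symbols of annanaannaananna gives the pieces an na na an na an an na na an an na an na na an, which concatenate to the answer.

annanaannaanannanaanannaannanaan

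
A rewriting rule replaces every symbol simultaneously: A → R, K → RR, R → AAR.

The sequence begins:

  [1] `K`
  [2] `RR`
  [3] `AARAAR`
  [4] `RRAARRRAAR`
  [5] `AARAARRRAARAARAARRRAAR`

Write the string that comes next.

RRAARRRAARAARAARRRAARRRAARRRAARAARAARRRAAR

Replace each of the 22 characters of AARAARRRAARAARAARRRAAR in place — R R AAR R R AAR AAR AAR R R AAR R R AAR R R AAR AAR AAR R R AAR — and concatenate.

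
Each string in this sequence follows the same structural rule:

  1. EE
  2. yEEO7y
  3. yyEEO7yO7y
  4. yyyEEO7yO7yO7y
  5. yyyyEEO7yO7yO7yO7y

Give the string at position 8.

yyyyyyyEEO7yO7yO7yO7yO7yO7yO7y

Every step adds y to the front and O7y to the end of the previous string.
From yyyyEEO7yO7yO7yO7y, 3 further steps: yyyyEEO7yO7yO7yO7y → yyyyyEEO7yO7yO7yO7yO7y → yyyyyyEEO7yO7yO7yO7yO7yO7y → (answer).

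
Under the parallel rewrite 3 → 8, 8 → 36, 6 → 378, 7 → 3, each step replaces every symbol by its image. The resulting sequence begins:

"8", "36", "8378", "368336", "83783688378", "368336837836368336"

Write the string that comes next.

Applying the rule to each of the 18 symbols of 368336837836368336 gives the pieces 8 378 36 8 8 378 36 8 3 36 8 378 8 378 36 8 8 378, which concatenate to the answer.

83783688378368336837883783688378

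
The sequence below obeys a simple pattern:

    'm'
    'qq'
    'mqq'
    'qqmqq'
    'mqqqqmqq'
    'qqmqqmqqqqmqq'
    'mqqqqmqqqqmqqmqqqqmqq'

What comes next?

This is a Fibonacci-style word recurrence s(k) = s(k−2)·s(k−1): e.g. m·qq = mqq.
Continuing: qqmqqmqqqqmqq · mqqqqmqqqqmqqmqqqqmqq gives term 8.

qqmqqmqqqqmqqmqqqqmqqqqmqqmqqqqmqq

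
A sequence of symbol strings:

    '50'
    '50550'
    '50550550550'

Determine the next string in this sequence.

Each string is two copies of the previous one joined by '5'.
So the next term is two copies of 50550550550 with '5' between the halves.

50550550550550550550550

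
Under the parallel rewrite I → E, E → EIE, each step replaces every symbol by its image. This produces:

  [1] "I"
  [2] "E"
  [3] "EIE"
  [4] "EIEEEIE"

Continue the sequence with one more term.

EIEEEIEEIEEIEEEIE

Expanding EIEEEIE: E→EIE, I→E, E→EIE, E→EIE, E→EIE, I→E, E→EIE. Concatenated: EIE E EIE EIE EIE E EIE.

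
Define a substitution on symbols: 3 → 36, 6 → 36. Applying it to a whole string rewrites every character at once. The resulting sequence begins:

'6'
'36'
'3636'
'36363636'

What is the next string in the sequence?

Apply φ to 36363636 symbol by symbol: 3→36, 6→36, 3→36, 6→36, 3→36, 6→36, 3→36, 6→36; joined: 36 36 36 36 36 36 36 36.

3636363636363636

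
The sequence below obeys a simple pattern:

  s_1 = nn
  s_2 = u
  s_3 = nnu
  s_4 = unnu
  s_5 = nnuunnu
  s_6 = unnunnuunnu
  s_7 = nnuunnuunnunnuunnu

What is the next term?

This is a Fibonacci-style word recurrence s(k) = s(k−2)·s(k−1): e.g. nn·u = nnu.
Continuing: unnunnuunnu · nnuunnuunnunnuunnu gives term 8.

unnunnuunnunnuunnuunnunnuunnu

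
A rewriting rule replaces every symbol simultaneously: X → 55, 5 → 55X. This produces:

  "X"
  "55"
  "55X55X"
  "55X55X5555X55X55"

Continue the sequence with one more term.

Rewriting the 16 symbols of 55X55X5555X55X55 one by one yields 55X 55X 55 55X 55X 55 55X 55X 55X 55X 55 55X 55X 55 55X 55X; concatenated:

55X55X5555X55X5555X55X55X55X5555X55X5555X55X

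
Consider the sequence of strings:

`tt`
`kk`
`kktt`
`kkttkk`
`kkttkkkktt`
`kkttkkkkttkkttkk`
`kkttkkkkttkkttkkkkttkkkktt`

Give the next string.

This is a Fibonacci-style word recurrence s(k) = s(k−1)·s(k−2): e.g. kk·tt = kktt.
The next term joins kkttkkkkttkkttkkkkttkkkktt and kkttkkkkttkkttkk.

kkttkkkkttkkttkkkkttkkkkttkkttkkkkttkkttkk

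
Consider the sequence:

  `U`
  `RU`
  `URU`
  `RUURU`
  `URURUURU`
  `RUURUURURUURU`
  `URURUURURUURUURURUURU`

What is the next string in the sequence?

From term 3 onward, concatenate the second-to-last term with the last: U·RU = URU, RU·URU = RUURU, …
The next term joins RUURUURURUURU and URURUURURUURUURURUURU.

RUURUURURUURUURURUURURUURUURURUURU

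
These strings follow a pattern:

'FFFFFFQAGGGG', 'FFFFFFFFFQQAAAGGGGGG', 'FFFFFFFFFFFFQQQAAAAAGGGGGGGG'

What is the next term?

FFFFFFFFFFFFFFFQQQQAAAAAAAGGGGGGGGGG

Each string has the form F^{3n+3} Q^{n} A^{2n-1} G^{2n+2} (n = 1, 2, …).
At n = 4 the blocks have lengths 15, 4, 7, 10.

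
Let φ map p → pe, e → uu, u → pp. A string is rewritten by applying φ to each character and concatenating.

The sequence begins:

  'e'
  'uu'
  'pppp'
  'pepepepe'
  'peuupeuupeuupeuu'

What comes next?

Rewriting the 16 symbols of peuupeuupeuupeuu one by one yields pe uu pp pp pe uu pp pp pe uu pp pp pe uu pp pp; concatenated:

peuupppppeuupppppeuupppppeuupppp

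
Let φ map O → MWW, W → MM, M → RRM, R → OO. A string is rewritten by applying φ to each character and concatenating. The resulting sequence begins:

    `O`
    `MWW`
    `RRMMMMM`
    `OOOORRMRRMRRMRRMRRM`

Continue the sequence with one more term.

Rewriting the 19 symbols of OOOORRMRRMRRMRRMRRM one by one yields MWW MWW MWW MWW OO OO RRM OO OO RRM OO OO RRM OO OO RRM OO OO RRM; concatenated:

MWWMWWMWWMWWOOOORRMOOOORRMOOOORRMOOOORRMOOOORRM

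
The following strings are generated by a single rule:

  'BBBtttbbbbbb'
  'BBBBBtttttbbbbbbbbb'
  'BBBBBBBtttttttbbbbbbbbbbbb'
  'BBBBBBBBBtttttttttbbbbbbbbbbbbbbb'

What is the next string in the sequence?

The n-th term is 2n-1 B's then 2n-1 t's then 3n b's, where the shown terms are n = 2, 3, 4, 5.
Setting n = 6 gives 11, 11, 18 characters in each block.

BBBBBBBBBBBtttttttttttbbbbbbbbbbbbbbbbbb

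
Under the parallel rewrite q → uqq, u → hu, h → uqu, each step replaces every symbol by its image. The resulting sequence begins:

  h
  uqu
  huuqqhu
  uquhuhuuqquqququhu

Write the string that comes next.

Replace each of the 18 characters of uquhuhuuqquqququhu in place — hu uqq hu uqu hu uqu hu hu uqq uqq hu uqq uqq hu uqq hu uqu hu — and concatenate.

huuqqhuuquhuuquhuhuuqquqqhuuqquqqhuuqqhuuquhu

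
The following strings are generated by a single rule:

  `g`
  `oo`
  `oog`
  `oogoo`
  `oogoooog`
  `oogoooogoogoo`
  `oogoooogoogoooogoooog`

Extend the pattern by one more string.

oogoooogoogoooogoooogoogoooogoogoo

Each term (from the third on) is the previous term followed by the one before it: term 3 = oo·g = oog.
Continuing: oogoooogoogoooogoooog · oogoooogoogoo gives term 8.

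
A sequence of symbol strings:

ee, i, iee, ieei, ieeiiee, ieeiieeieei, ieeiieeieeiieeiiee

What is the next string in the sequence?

Each term (from the third on) is the previous term followed by the one before it: term 3 = i·ee = iee.
Continuing: ieeiieeieeiieeiiee · ieeiieeieei gives term 8.

ieeiieeieeiieeiieeieeiieeieei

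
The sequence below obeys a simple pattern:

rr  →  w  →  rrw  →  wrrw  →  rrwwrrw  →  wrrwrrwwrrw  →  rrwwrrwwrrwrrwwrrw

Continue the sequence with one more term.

Each term (from the third on) is the two preceding terms concatenated in order: term 3 = rr·w = rrw.
So term 8 is wrrwrrwwrrw·rrwwrrwwrrwrrwwrrw.

wrrwrrwwrrwrrwwrrwwrrwrrwwrrw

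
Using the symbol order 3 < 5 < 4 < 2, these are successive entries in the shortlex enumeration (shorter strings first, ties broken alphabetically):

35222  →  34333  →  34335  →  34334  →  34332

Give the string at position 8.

Advancing 3 positions from 34332 through 34332 → 34353 → 34355 reaches term 8.

34354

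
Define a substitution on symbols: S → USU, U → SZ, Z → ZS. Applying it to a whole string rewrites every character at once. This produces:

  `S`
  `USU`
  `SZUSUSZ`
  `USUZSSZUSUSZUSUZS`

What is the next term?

Rewriting the 17 symbols of USUZSSZUSUSZUSUZS one by one yields SZ USU SZ ZS USU USU ZS SZ USU SZ USU ZS SZ USU SZ ZS USU; concatenated:

SZUSUSZZSUSUUSUZSSZUSUSZUSUZSSZUSUSZZSUSU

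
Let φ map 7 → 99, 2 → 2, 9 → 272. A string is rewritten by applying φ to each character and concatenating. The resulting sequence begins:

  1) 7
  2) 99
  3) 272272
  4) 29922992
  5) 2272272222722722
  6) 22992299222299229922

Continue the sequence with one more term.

Applying the rule to each of the 20 symbols of 22992299222299229922 gives the pieces 2 2 272 272 2 2 272 272 2 2 2 2 272 272 2 2 272 272 2 2, which concatenate to the answer.

222722722227227222222722722227227222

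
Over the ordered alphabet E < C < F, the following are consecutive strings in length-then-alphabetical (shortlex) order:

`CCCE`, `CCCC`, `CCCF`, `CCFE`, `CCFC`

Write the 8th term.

CFEC

Advancing 3 positions from CCFC through CCFC → CCFF → CFEE reaches term 8.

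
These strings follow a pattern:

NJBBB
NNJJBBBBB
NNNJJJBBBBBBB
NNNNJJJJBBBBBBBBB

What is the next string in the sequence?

The n-th term is n-1 N's then n-1 J's then 2n-1 B's, where the shown terms are n = 2, 3, 4, 5.
Setting n = 6 gives 5, 5, 11 characters in each block.

NNNNNJJJJJBBBBBBBBBBB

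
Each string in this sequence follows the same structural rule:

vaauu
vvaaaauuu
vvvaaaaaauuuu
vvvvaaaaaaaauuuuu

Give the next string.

vvvvvaaaaaaaaaauuuuuu

The n-th term is n v's then 2n a's then n+1 u's (n = 1, 2, …).
For the next term, n = 5, so the run lengths are 5, 10, 6.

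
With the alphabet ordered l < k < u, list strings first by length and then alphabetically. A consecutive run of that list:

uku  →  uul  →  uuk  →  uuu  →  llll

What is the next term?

lllk

Find the rightmost character of llll below u, bump it to the next letter, and reset everything to its right to l.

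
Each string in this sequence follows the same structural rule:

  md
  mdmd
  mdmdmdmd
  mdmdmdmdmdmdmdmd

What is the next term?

mdmdmdmdmdmdmdmdmdmdmdmdmdmdmdmd

Every step duplicates the string.
So the next term is two copies of mdmdmdmdmdmdmdmd.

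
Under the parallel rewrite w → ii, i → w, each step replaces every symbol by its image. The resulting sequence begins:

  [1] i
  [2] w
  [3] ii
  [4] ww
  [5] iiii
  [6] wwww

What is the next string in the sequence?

Expanding wwww: w→ii, w→ii, w→ii, w→ii. Concatenated: ii ii ii ii.

iiiiiiii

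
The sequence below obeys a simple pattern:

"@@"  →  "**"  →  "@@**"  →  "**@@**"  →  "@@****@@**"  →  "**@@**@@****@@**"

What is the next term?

From term 3 onward, concatenate the second-to-last term with the last: @@·** = @@**, **·@@** = **@@**, …
Continuing: @@****@@** · **@@**@@****@@** gives term 7.

@@****@@****@@**@@****@@**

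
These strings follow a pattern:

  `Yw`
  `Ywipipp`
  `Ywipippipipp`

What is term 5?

Ywipippipippipippipipp

Each term is the previous one with ipipp appended.
From Ywipippipipp, 2 further steps: Ywipippipipp → Ywipippipippipipp → (answer).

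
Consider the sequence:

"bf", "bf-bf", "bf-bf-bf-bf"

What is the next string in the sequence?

Each string is two copies of the previous one joined by '-'.
Doubling bf-bf-bf-bf with '-' between the halves:

bf-bf-bf-bf-bf-bf-bf-bf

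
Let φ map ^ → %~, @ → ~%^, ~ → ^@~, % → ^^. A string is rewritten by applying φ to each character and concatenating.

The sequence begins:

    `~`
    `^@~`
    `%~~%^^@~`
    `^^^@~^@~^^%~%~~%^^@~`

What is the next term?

%~%~%~~%^^@~%~~%^^@~%~%~^^^@~^^^@~^@~^^%~%~~%^^@~

Replace each of the 20 characters of ^^^@~^@~^^%~%~~%^^@~ in place — %~ %~ %~ ~%^ ^@~ %~ ~%^ ^@~ %~ %~ ^^ ^@~ ^^ ^@~ ^@~ ^^ %~ %~ ~%^ ^@~ — and concatenate.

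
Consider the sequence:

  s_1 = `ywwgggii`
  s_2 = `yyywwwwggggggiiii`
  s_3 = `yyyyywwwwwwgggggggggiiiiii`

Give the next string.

Reading off run lengths: y runs 1, 3, 5; w runs 2, 4, 6; g runs 3, 6, 9; i runs 2, 4, 6 — each is linear in n (n = 1, 2, …).
For the next term, n = 4, so the run lengths are 7, 8, 12, 8.

yyyyyyywwwwwwwwggggggggggggiiiiiiii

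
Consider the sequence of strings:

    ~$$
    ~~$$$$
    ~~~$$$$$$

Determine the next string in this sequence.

~~~~$$$$$$$$

The n-th term is n ~'s then 2n $'s (n = 1, 2, …).
Setting n = 4 gives 4, 8 characters in each block.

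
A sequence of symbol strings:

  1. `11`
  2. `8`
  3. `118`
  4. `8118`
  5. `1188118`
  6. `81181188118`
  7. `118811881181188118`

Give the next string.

81181188118118811881181188118

Each term (from the third on) is the two preceding terms concatenated in order: term 3 = 11·8 = 118.
So term 8 is 81181188118·118811881181188118.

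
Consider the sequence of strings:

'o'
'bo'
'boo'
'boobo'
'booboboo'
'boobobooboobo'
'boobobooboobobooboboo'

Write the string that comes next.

booboboobooboboobobooboobobooboobo

From term 3 onward, concatenate the last term with the second-to-last: bo·o = boo, boo·bo = boobo, …
The next term joins boobobooboobobooboboo and boobobooboobo.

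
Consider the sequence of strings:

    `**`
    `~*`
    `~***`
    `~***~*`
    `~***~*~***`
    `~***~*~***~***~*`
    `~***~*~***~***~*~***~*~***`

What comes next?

~***~*~***~***~*~***~*~***~***~*~***~***~*

Each term (from the third on) is the previous term followed by the one before it: term 3 = ~*·** = ~***.
So term 8 is ~***~*~***~***~*~***~*~***·~***~*~***~***~*.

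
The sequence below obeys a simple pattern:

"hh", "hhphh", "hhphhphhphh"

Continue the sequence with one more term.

s(k+1) = s(k)·p·s(k) — each term doubles the last with 'p' between the halves.
So the next term is two copies of hhphhphhphh with 'p' between the halves.

hhphhphhphhphhphhphhphh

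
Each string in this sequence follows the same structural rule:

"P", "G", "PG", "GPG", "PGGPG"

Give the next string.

Each term (from the third on) is the two preceding terms concatenated in order: term 3 = P·G = PG.
Continuing: GPG · PGGPG gives term 6.

GPGPGGPG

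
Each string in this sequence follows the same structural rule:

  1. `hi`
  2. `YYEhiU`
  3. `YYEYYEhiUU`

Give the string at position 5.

s(k+1) = YYE·s(k)·U, so each term gains YYE as a prefix and U as a suffix.
From YYEYYEhiUU, 2 further steps: YYEYYEhiUU → YYEYYEYYEhiUUU → (answer).

YYEYYEYYEYYEhiUUUU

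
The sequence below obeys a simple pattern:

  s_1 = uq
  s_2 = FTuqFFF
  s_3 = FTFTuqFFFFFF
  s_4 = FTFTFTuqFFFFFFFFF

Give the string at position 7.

Each term wraps the previous one in FT on the left and FFF on the right.
From FTFTFTuqFFFFFFFFF, 3 further steps: FTFTFTuqFFFFFFFFF → FTFTFTFTuqFFFFFFFFFFFF → FTFTFTFTFTuqFFFFFFFFFFFFFFF → (answer).

FTFTFTFTFTFTuqFFFFFFFFFFFFFFFFFF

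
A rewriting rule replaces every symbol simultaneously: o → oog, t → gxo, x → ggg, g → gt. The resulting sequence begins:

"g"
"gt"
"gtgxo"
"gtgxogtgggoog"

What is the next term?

Rewriting the 13 symbols of gtgxogtgggoog one by one yields gt gxo gt ggg oog gt gxo gt gt gt oog oog gt; concatenated:

gtgxogtgggooggtgxogtgtgtoogooggt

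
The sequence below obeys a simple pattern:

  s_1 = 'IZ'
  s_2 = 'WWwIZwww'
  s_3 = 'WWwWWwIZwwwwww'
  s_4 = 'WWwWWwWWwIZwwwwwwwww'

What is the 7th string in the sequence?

s(k+1) = WWw·s(k)·www, so each term gains WWw as a prefix and www as a suffix.
From WWwWWwWWwIZwwwwwwwww, 3 further steps: WWwWWwWWwIZwwwwwwwww → WWwWWwWWwWWwIZwwwwwwwwwwww → WWwWWwWWwWWwWWwIZwwwwwwwwwwwwwww → (answer).

WWwWWwWWwWWwWWwWWwIZwwwwwwwwwwwwwwwwww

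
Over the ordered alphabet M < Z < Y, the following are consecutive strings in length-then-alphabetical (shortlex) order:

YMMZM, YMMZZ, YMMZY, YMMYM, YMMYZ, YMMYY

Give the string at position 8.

YMZMZ

Stepping forward 2 times from YMMYY: YMMYY → YMZMM, then the target.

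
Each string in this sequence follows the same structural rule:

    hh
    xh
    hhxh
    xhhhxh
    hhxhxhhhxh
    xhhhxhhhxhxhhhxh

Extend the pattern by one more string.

hhxhxhhhxhxhhhxhhhxhxhhhxh

From term 3 onward, concatenate the second-to-last term with the last: hh·xh = hhxh, xh·hhxh = xhhhxh, …
Continuing: hhxhxhhhxh · xhhhxhhhxhxhhhxh gives term 7.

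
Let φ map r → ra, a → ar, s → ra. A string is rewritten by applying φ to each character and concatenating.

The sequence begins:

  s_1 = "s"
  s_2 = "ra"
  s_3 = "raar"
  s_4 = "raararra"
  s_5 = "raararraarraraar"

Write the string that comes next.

Rewriting the 16 symbols of raararraarraraar one by one yields ra ar ar ra ar ra ra ar ar ra ra ar ra ar ar ra; concatenated:

raararraarraraararraraarraararra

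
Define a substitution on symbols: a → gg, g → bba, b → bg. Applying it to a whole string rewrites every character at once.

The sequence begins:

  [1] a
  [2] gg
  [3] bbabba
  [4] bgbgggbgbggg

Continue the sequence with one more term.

bgbbabgbbabbabbabgbbabgbbabbabba

Apply φ to bgbgggbgbggg symbol by symbol: b→bg, g→bba, b→bg, g→bba, g→bba, g→bba, b→bg, g→bba, b→bg, g→bba, g→bba, g→bba; joined: bg bba bg bba bba bba bg bba bg bba bba bba.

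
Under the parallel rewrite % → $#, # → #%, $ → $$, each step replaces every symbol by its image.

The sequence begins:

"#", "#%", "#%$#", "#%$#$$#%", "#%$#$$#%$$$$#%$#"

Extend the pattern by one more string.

#%$#$$#%$$$$#%$#$$$$$$$$#%$#$$#%

φ(#%$#$$#%$$$$#%$#) expands symbol-by-symbol to #% $# $$ #% $$ $$ #% $# $$ $$ $$ $$ #% $# $$ #%; joining the 16 pieces gives the next term.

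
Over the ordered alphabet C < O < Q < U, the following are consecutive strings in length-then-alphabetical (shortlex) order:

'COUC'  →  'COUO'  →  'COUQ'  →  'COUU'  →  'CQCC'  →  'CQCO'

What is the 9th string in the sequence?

CQOC

Continuing the enumeration 3 steps past CQCO: CQCO → CQCQ → CQCU → (answer).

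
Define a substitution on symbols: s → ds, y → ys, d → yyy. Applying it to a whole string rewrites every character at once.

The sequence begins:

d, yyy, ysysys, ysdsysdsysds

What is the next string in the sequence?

ysdsyyydsysdsyyydsysdsyyyds

Rewriting each symbol of ysdsysdsysds: y→ys, s→ds, d→yyy, s→ds, y→ys, s→ds, d→yyy, s→ds, y→ys, s→ds, d→yyy, s→ds, which concatenates to ys ds yyy ds ys ds yyy ds ys ds yyy ds.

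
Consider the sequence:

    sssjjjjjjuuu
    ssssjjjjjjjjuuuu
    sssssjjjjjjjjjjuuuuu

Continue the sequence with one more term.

Reading off run lengths: s runs 3, 4, 5; j runs 6, 8, 10; u runs 3, 4, 5 — each is linear in n, where the shown terms are n = 3, 4, 5.
At n = 6 the blocks have lengths 6, 12, 6.

ssssssjjjjjjjjjjjjuuuuuu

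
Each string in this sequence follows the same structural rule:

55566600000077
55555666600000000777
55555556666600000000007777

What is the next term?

The n-th term is 2n-1 5's then n+1 6's then 2n+2 0's then n 7's, where the shown terms are n = 2, 3, 4.
At n = 5 the blocks have lengths 9, 6, 12, 5.

55555555566666600000000000077777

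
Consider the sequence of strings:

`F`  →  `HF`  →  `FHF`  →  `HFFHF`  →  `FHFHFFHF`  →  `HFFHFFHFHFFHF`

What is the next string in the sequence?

FHFHFFHFHFFHFFHFHFFHF

From term 3 onward, concatenate the second-to-last term with the last: F·HF = FHF, HF·FHF = HFFHF, …
Continuing: FHFHFFHF · HFFHFFHFHFFHF gives term 7.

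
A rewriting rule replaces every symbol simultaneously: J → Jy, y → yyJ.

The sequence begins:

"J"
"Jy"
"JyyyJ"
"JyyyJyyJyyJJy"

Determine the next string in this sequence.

JyyyJyyJyyJJyyyJyyJJyyyJyyJJyJyyyJ

Applying the rule to each of the 13 symbols of JyyyJyyJyyJJy gives the pieces Jy yyJ yyJ yyJ Jy yyJ yyJ Jy yyJ yyJ Jy Jy yyJ, which concatenate to the answer.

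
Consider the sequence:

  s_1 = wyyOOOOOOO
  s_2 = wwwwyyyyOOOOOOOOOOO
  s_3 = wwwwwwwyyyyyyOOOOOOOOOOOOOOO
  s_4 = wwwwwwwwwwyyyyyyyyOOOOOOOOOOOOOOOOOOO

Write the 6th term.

wwwwwwwwwwwwwwwwyyyyyyyyyyyyOOOOOOOOOOOOOOOOOOOOOOOOOOO

Term n consists of 3n-2 w's, followed by 2n y's, followed by 4n+3 O's (n = 1, 2, …).
At n = 6 the blocks have lengths 16, 12, 27.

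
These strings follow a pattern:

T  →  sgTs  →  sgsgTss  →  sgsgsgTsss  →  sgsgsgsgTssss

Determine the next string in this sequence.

sgsgsgsgsgTsssss

s(k+1) = sg·s(k)·s, so each term gains sg as a prefix and s as a suffix.
So the next term is sg·sgsgsgsgTssss·s.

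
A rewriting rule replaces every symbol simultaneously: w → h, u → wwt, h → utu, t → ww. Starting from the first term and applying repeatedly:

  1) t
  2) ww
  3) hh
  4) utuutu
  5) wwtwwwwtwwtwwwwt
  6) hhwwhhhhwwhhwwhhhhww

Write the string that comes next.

Replace each of the 20 characters of hhwwhhhhwwhhwwhhhhww in place — utu utu h h utu utu utu utu h h utu utu h h utu utu utu utu h h — and concatenate.

utuutuhhutuutuutuutuhhutuutuhhutuutuutuutuhh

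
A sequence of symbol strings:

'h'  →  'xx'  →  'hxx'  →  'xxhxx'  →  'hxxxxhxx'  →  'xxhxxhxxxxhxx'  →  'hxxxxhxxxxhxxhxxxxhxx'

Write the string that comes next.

This is a Fibonacci-style word recurrence s(k) = s(k−2)·s(k−1): e.g. h·xx = hxx.
The next term joins xxhxxhxxxxhxx and hxxxxhxxxxhxxhxxxxhxx.

xxhxxhxxxxhxxhxxxxhxxxxhxxhxxxxhxx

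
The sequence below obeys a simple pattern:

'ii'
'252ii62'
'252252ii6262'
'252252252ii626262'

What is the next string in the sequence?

Every step adds 252 to the front and 62 to the end of the previous string.
So the next term is 252·252252252ii626262·62.

252252252252ii62626262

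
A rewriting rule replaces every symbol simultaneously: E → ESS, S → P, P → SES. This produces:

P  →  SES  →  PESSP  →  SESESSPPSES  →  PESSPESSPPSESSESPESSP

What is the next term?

Applying the rule to each of the 21 symbols of PESSPESSPPSESSESPESSP gives the pieces SES ESS P P SES ESS P P SES SES P ESS P P ESS P SES ESS P P SES, which concatenate to the answer.

SESESSPPSESESSPPSESSESPESSPPESSPSESESSPPSES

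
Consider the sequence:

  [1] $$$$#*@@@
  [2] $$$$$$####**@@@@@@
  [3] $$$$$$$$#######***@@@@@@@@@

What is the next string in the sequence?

$$$$$$$$$$##########****@@@@@@@@@@@@

Each string has the form $^{2n+2} #^{3n-2} *^{n} @^{3n} (n = 1, 2, …).
Setting n = 4 gives 10, 10, 4, 12 characters in each block.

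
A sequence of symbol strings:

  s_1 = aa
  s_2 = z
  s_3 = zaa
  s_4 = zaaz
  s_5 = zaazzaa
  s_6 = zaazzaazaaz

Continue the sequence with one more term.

zaazzaazaazzaazzaa

From term 3 onward, concatenate the last term with the second-to-last: z·aa = zaa, zaa·z = zaaz, …
Continuing: zaazzaazaaz · zaazzaa gives term 7.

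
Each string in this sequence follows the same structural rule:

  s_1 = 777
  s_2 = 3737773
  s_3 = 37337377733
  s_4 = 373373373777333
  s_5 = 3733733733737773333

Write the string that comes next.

Each term wraps the previous one in 373 on the left and 3 on the right.
Applying this once more to 3733733733737773333:

37337337337337377733333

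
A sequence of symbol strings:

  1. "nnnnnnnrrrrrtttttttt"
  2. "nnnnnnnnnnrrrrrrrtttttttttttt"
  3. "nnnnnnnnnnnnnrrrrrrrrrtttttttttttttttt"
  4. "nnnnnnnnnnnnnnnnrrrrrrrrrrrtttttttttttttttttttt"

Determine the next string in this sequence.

Term n consists of 3n+1 n's, followed by 2n+1 r's, followed by 4n t's, where the shown terms are n = 2, 3, 4, 5.
At n = 6 the blocks have lengths 19, 13, 24.

nnnnnnnnnnnnnnnnnnnrrrrrrrrrrrrrtttttttttttttttttttttttt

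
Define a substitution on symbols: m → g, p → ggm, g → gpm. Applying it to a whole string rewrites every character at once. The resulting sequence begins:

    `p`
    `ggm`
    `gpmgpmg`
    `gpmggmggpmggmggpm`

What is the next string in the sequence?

Applying the rule to each of the 17 symbols of gpmggmggpmggmggpm gives the pieces gpm ggm g gpm gpm g gpm gpm ggm g gpm gpm g gpm gpm ggm g, which concatenate to the answer.

gpmggmggpmgpmggpmgpmggmggpmgpmggpmgpmggmg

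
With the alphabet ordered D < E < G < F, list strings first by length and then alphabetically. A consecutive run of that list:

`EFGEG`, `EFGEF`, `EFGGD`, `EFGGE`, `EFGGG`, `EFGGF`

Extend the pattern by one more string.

Find the rightmost character of EFGGF below F, bump it to the next letter, and reset everything to its right to D.

EFGFD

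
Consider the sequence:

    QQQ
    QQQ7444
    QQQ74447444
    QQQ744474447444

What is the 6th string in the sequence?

Every step adds 7444 to the end: s(k+1) = s(k)·7444.
From QQQ744474447444, 2 further steps: QQQ744474447444 → QQQ7444744474447444 → (answer).

QQQ74447444744474447444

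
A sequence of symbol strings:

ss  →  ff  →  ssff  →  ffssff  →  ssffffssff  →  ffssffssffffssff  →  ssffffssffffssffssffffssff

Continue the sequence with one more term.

ffssffssffffssffssffffssffffssffssffffssff

From term 3 onward, concatenate the second-to-last term with the last: ss·ff = ssff, ff·ssff = ffssff, …
So term 8 is ffssffssffffssff·ssffffssffffssffssffffssff.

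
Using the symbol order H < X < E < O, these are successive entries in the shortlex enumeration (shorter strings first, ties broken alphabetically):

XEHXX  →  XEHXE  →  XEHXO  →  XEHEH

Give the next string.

XEHEX

The successor of XEHEH increments the rightmost position that isn't already O and resets every position after it to H.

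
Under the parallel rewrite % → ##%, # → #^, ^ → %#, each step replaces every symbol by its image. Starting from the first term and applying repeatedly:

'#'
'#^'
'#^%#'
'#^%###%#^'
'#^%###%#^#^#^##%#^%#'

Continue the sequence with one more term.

#^%###%#^#^#^##%#^%##^%##^%##^#^##%#^%###%#^

Applying the rule to each of the 20 symbols of #^%###%#^#^#^##%#^%# gives the pieces #^ %# ##% #^ #^ #^ ##% #^ %# #^ %# #^ %# #^ #^ ##% #^ %# ##% #^, which concatenate to the answer.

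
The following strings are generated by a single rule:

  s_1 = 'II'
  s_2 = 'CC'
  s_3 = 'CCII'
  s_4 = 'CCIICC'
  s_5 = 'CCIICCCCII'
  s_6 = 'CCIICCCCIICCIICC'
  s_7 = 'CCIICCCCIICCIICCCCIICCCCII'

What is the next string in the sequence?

CCIICCCCIICCIICCCCIICCCCIICCIICCCCIICCIICC

This is a Fibonacci-style word recurrence s(k) = s(k−1)·s(k−2): e.g. CC·II = CCII.
So term 8 is CCIICCCCIICCIICCCCIICCCCII·CCIICCCCIICCIICC.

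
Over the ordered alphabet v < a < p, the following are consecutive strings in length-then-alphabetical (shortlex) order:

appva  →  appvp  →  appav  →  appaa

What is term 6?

apppv

Stepping forward 2 times from appaa: appaa → appap, then the target.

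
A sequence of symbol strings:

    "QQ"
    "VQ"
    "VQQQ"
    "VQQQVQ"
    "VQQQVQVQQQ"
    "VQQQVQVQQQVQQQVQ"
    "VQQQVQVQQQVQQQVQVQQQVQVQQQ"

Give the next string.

VQQQVQVQQQVQQQVQVQQQVQVQQQVQQQVQVQQQVQQQVQ

This is a Fibonacci-style word recurrence s(k) = s(k−1)·s(k−2): e.g. VQ·QQ = VQQQ.
The next term joins VQQQVQVQQQVQQQVQVQQQVQVQQQ and VQQQVQVQQQVQQQVQ.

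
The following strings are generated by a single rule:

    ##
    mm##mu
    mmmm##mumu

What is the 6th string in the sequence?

mmmmmmmmmm##mumumumumu

Each term wraps the previous one in mm on the left and mu on the right.
From mmmm##mumu, 3 further steps: mmmm##mumu → mmmmmm##mumumu → mmmmmmmm##mumumumu → (answer).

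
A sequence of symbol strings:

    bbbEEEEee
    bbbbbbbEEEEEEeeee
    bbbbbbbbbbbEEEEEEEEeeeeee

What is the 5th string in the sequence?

bbbbbbbbbbbbbbbbbbbEEEEEEEEEEEEeeeeeeeeee

The n-th term is 4n-1 b's then 2n+2 E's then 2n e's (n = 1, 2, …).
At n = 5 the blocks have lengths 19, 12, 10.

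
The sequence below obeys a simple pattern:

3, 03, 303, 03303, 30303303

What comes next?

From term 3 onward, concatenate the second-to-last term with the last: 3·03 = 303, 03·303 = 03303, …
So term 6 is 03303·30303303.

0330330303303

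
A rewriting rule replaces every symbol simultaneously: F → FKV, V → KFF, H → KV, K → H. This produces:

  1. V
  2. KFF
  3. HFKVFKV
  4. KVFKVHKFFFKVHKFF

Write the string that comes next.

HKFFFKVHKFFKVHFKVFKVFKVHKFFKVHFKVFKV

Applying the rule to each of the 16 symbols of KVFKVHKFFFKVHKFF gives the pieces H KFF FKV H KFF KV H FKV FKV FKV H KFF KV H FKV FKV, which concatenate to the answer.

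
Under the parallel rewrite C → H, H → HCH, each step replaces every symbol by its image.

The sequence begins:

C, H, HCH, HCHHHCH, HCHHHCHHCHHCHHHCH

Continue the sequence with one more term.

HCHHHCHHCHHCHHHCHHCHHHCHHCHHHCHHCHHCHHHCH

φ(HCHHHCHHCHHCHHHCH) expands symbol-by-symbol to HCH H HCH HCH HCH H HCH HCH H HCH HCH H HCH HCH HCH H HCH; joining the 17 pieces gives the next term.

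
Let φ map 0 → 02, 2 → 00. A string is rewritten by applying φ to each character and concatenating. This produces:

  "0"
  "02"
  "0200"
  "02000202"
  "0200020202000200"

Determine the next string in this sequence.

Applying the rule to each of the 16 symbols of 0200020202000200 gives the pieces 02 00 02 02 02 00 02 00 02 00 02 02 02 00 02 02, which concatenate to the answer.

02000202020002000200020202000202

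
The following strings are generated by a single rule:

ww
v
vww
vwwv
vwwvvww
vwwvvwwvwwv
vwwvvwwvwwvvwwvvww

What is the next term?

vwwvvwwvwwvvwwvvwwvwwvvwwvwwv

Each term (from the third on) is the previous term followed by the one before it: term 3 = v·ww = vww.
Continuing: vwwvvwwvwwvvwwvvww · vwwvvwwvwwv gives term 8.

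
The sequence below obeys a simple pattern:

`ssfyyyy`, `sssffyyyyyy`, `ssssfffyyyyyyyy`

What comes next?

Term n consists of n s's, followed by n-1 f's, followed by 2n y's, where the shown terms are n = 2, 3, 4.
For the next term, n = 5, so the run lengths are 5, 4, 10.

sssssffffyyyyyyyyyy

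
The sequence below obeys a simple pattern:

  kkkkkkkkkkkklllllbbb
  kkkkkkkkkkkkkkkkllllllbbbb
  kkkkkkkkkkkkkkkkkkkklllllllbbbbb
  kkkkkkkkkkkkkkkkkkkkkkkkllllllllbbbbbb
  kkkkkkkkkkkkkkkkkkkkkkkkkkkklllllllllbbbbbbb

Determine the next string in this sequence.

kkkkkkkkkkkkkkkkkkkkkkkkkkkkkkkkllllllllllbbbbbbbb

Each string has the form k^{4n} l^{n+2} b^{n}, where the shown terms are n = 3, 4, 5, 6, 7.
Setting n = 8 gives 32, 10, 8 characters in each block.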